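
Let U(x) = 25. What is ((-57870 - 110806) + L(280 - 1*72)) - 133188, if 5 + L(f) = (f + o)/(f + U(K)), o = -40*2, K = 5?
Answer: -70335349/233 ≈ -3.0187e+5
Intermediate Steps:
o = -80
L(f) = -5 + (-80 + f)/(25 + f) (L(f) = -5 + (f - 80)/(f + 25) = -5 + (-80 + f)/(25 + f))
((-57870 - 110806) + L(280 - 1*72)) - 133188 = ((-57870 - 110806) + (-205 - 4*(280 - 1*72))/(25 + (280 - 1*72))) - 133188 = (-168676 + (-205 - 4*(280 - 72))/(25 + (280 - 72))) - 133188 = (-168676 + (-205 - 4*208)/(25 + 208)) - 133188 = (-168676 + (-205 - 832)/233) - 133188 = (-168676 + (1/233)*(-1037)) - 133188 = (-168676 - 1037/233) - 133188 = -39302545/233 - 133188 = -70335349/233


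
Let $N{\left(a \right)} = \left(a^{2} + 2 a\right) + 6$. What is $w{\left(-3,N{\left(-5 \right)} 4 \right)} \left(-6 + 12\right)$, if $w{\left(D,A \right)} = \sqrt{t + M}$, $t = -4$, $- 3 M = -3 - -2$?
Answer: $2 i \sqrt{33} \approx 11.489 i$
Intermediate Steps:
$N{\left(a \right)} = 6 + a^{2} + 2 a$
$M = \frac{1}{3}$ ($M = - \frac{-3 - -2}{3} = - \frac{-3 + 2}{3} = \left(- \frac{1}{3}\right) \left(-1\right) = \frac{1}{3} \approx 0.33333$)
$w{\left(D,A \right)} = \frac{i \sqrt{33}}{3}$ ($w{\left(D,A \right)} = \sqrt{-4 + \frac{1}{3}} = \sqrt{- \frac{11}{3}} = \frac{i \sqrt{33}}{3}$)
$w{\left(-3,N{\left(-5 \right)} 4 \right)} \left(-6 + 12\right) = \frac{i \sqrt{33}}{3} \left(-6 + 12\right) = \frac{i \sqrt{33}}{3} \cdot 6 = 2 i \sqrt{33}$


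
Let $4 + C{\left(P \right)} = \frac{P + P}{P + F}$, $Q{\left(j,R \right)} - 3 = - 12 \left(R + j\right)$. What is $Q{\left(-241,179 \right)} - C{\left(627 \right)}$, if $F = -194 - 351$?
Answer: $\frac{30164}{41} \approx 735.71$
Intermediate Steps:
$F = -545$ ($F = -194 - 351 = -545$)
$Q{\left(j,R \right)} = 3 - 12 R - 12 j$ ($Q{\left(j,R \right)} = 3 - 12 \left(R + j\right) = 3 - \left(12 R + 12 j\right) = 3 - 12 R - 12 j$)
$C{\left(P \right)} = -4 + \frac{2 P}{-545 + P}$ ($C{\left(P \right)} = -4 + \frac{P + P}{P - 545} = -4 + \frac{2 P}{-545 + P}$)
$Q{\left(-241,179 \right)} - C{\left(627 \right)} = \left(3 - 2148 - -2892\right) - \frac{2 \left(1090 - 627\right)}{-545 + 627} = \left(3 - 2148 + 2892\right) - \frac{2 \left(1090 - 627\right)}{82} = 747 - 2 \cdot \frac{1}{82} \cdot 463 = 747 - \frac{463}{41} = \frac{30164}{41}$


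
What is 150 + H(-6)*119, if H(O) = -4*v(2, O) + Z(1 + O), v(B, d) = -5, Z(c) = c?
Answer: 1935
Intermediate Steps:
H(O) = 21 + O (H(O) = -4*(-5) + (1 + O) = 20 + (1 + O) = 21 + O)
150 + H(-6)*119 = 150 + (21 - 6)*119 = 150 + 15*119 = 150 + 1785 = 1935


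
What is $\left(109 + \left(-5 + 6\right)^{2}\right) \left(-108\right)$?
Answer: $-11880$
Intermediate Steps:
$\left(109 + \left(-5 + 6\right)^{2}\right) \left(-108\right) = \left(109 + 1^{2}\right) \left(-108\right) = \left(109 + 1\right) \left(-108\right) = 110 \left(-108\right) = -11880$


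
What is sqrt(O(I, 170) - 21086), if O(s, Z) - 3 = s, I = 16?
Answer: I*sqrt(21067) ≈ 145.14*I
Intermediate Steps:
O(s, Z) = 3 + s
sqrt(O(I, 170) - 21086) = sqrt((3 + 16) - 21086) = sqrt(19 - 21086) = sqrt(-21067) = I*sqrt(21067)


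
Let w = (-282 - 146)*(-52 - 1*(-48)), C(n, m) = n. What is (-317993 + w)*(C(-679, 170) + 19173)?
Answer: -5849300814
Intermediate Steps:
w = 1712 (w = -428*(-52 + 48) = -428*(-4) = 1712)
(-317993 + w)*(C(-679, 170) + 19173) = (-317993 + 1712)*(-679 + 19173) = -316281*18494 = -5849300814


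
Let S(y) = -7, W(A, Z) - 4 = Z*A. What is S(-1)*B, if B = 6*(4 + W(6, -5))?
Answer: 924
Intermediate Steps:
W(A, Z) = 4 + A*Z (W(A, Z) = 4 + Z*A = 4 + A*Z)
B = -132 (B = 6*(4 + (4 + 6*(-5))) = 6*(4 + (4 - 30)) = 6*(4 - 26) = 6*(-22) = -132)
S(-1)*B = -7*(-132) = 924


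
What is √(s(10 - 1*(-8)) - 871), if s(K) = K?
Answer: I*√853 ≈ 29.206*I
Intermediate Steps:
√(s(10 - 1*(-8)) - 871) = √((10 - 1*(-8)) - 871) = √((10 + 8) - 871) = √(18 - 871) = √(-853) = I*√853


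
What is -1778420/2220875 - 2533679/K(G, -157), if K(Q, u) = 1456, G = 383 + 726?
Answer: -1125914745729/646718800 ≈ -1741.0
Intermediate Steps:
G = 1109
-1778420/2220875 - 2533679/K(G, -157) = -1778420/2220875 - 2533679/1456 = -1778420*1/2220875 - 2533679*1/1456 = -355684/444175 - 2533679/1456 = -1125914745729/646718800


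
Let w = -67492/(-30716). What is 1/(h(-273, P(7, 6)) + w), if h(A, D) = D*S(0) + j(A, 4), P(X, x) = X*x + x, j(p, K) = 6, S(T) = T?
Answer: 7679/62947 ≈ 0.12199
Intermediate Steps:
P(X, x) = x + X*x
h(A, D) = 6 (h(A, D) = D*0 + 6 = 0 + 6 = 6)
w = 16873/7679 (w = -67492*(-1/30716) = 16873/7679 ≈ 2.1973)
1/(h(-273, P(7, 6)) + w) = 1/(6 + 16873/7679) = 1/(62947/7679) = 7679/62947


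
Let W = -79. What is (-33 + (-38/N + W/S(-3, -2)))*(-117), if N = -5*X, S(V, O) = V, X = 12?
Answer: 7059/10 ≈ 705.90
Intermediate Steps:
N = -60 (N = -5*12 = -60)
(-33 + (-38/N + W/S(-3, -2)))*(-117) = (-33 + (-38/(-60) - 79/(-3)))*(-117) = (-33 + (-38*(-1/60) - 79*(-⅓)))*(-117) = (-33 + (19/30 + 79/3))*(-117) = (-33 + 809/30)*(-117) = -181/30*(-117) = 7059/10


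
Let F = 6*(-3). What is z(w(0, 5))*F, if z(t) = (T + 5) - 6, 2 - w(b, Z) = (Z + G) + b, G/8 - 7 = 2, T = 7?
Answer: -108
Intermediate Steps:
G = 72 (G = 56 + 8*2 = 56 + 16 = 72)
w(b, Z) = -70 - Z - b (w(b, Z) = 2 - ((Z + 72) + b) = 2 - ((72 + Z) + b) = 2 - (72 + Z + b) = 2 + (-72 - Z - b) = -70 - Z - b)
z(t) = 6 (z(t) = (7 + 5) - 6 = 12 - 6 = 6)
F = -18
z(w(0, 5))*F = 6*(-18) = -108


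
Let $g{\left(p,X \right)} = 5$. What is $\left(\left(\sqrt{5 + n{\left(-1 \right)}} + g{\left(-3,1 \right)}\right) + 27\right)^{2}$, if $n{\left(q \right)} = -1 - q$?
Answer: $\left(32 + \sqrt{5}\right)^{2} \approx 1172.1$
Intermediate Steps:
$\left(\left(\sqrt{5 + n{\left(-1 \right)}} + g{\left(-3,1 \right)}\right) + 27\right)^{2} = \left(\left(\sqrt{5 - 0} + 5\right) + 27\right)^{2} = \left(\left(\sqrt{5 + \left(-1 + 1\right)} + 5\right) + 27\right)^{2} = \left(\left(\sqrt{5 + 0} + 5\right) + 27\right)^{2} = \left(\left(\sqrt{5} + 5\right) + 27\right)^{2} = \left(\left(5 + \sqrt{5}\right) + 27\right)^{2} = \left(32 + \sqrt{5}\right)^{2}$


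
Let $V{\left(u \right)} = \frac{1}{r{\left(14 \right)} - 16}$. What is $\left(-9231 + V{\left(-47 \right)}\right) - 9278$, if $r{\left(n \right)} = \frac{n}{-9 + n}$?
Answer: $- \frac{1221599}{66} \approx -18509.0$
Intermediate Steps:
$r{\left(n \right)} = \frac{n}{-9 + n}$
$V{\left(u \right)} = - \frac{5}{66}$ ($V{\left(u \right)} = \frac{1}{\frac{14}{-9 + 14} - 16} = \frac{1}{\frac{14}{5} - 16} = \frac{1}{- \frac{66}{5}} = - \frac{5}{66}$)
$\left(-9231 + V{\left(-47 \right)}\right) - 9278 = \left(-9231 - \frac{5}{66}\right) - 9278 = - \frac{609251}{66} - 9278 = - \frac{1221599}{66}$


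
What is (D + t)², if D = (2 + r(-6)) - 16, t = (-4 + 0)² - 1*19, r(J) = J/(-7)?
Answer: 12769/49 ≈ 260.59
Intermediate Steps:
r(J) = -J/7 (r(J) = J*(-⅐) = -J/7)
t = -3 (t = (-4)² - 19 = 16 - 19 = -3)
D = -92/7 (D = (2 - ⅐*(-6)) - 16 = (2 + 6/7) - 16 = 20/7 - 16 = -92/7 ≈ -13.143)
(D + t)² = (-92/7 - 3)² = (-113/7)² = 12769/49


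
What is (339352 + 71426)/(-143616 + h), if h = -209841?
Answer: -15214/13091 ≈ -1.1622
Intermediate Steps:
(339352 + 71426)/(-143616 + h) = (339352 + 71426)/(-143616 - 209841) = 410778/(-353457) = 410778*(-1/353457) = -15214/13091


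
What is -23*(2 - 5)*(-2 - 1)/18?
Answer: -23/2 ≈ -11.500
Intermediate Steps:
-23*(2 - 5)*(-2 - 1)/18 = -(-69)*(-3)*(1/18) = -23*9*(1/18) = -207*1/18 = -23/2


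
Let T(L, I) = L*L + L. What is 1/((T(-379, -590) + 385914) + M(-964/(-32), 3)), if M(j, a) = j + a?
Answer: 8/4233673 ≈ 1.8896e-6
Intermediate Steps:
T(L, I) = L + L² (T(L, I) = L² + L = L + L²)
M(j, a) = a + j
1/((T(-379, -590) + 385914) + M(-964/(-32), 3)) = 1/((-379*(1 - 379) + 385914) + (3 - 964/(-32))) = 1/((-379*(-378) + 385914) + (3 - 964*(-1/32))) = 1/((143262 + 385914) + (3 + 241/8)) = 1/(529176 + 265/8) = 1/(4233673/8) = 8/4233673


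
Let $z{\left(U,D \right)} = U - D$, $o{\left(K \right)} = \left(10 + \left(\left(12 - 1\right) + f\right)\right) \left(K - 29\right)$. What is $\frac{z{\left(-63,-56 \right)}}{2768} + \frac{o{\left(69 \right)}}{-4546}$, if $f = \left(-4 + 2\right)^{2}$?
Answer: $- \frac{1399911}{6291664} \approx -0.2225$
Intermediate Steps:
$f = 4$ ($f = \left(-2\right)^{2} = 4$)
$o{\left(K \right)} = -725 + 25 K$ ($o{\left(K \right)} = \left(10 + \left(\left(12 - 1\right) + 4\right)\right) \left(K - 29\right) = \left(10 + \left(11 + 4\right)\right) \left(-29 + K\right) = \left(10 + 15\right) \left(-29 + K\right) = 25 \left(-29 + K\right) = -725 + 25 K$)
$\frac{z{\left(-63,-56 \right)}}{2768} + \frac{o{\left(69 \right)}}{-4546} = \frac{-63 - -56}{2768} + \frac{-725 + 25 \cdot 69}{-4546} = \left(-63 + 56\right) \frac{1}{2768} + \left(-725 + 1725\right) \left(- \frac{1}{4546}\right) = \left(-7\right) \frac{1}{2768} + 1000 \left(- \frac{1}{4546}\right) = - \frac{7}{2768} - \frac{500}{2273} = - \frac{1399911}{6291664}$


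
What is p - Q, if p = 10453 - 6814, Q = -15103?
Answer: 18742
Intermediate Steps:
p = 3639
p - Q = 3639 - 1*(-15103) = 3639 + 15103 = 18742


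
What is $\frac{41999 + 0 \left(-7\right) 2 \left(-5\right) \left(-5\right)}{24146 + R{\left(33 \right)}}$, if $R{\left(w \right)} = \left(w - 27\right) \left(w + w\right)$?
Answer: $\frac{41999}{24542} \approx 1.7113$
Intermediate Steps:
$R{\left(w \right)} = 2 w \left(-27 + w\right)$ ($R{\left(w \right)} = \left(-27 + w\right) 2 w = 2 w \left(-27 + w\right)$)
$\frac{41999 + 0 \left(-7\right) 2 \left(-5\right) \left(-5\right)}{24146 + R{\left(33 \right)}} = \frac{41999 + 0 \left(-7\right) 2 \left(-5\right) \left(-5\right)}{24146 + 2 \cdot 33 \left(-27 + 33\right)} = \frac{41999 + 0 \left(\left(-10\right) \left(-5\right)\right)}{24146 + 2 \cdot 33 \cdot 6} = \frac{41999 + 0 \cdot 50}{24146 + 396} = \frac{41999 + 0}{24542} = 41999 \cdot \frac{1}{24542} = \frac{41999}{24542}$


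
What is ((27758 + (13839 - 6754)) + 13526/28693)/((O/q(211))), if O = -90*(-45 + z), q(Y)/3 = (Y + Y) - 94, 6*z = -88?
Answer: 32792250180/5136047 ≈ 6384.7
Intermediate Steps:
z = -44/3 (z = (⅙)*(-88) = -44/3 ≈ -14.667)
q(Y) = -282 + 6*Y (q(Y) = 3*((Y + Y) - 94) = 3*(2*Y - 94) = 3*(-94 + 2*Y) = -282 + 6*Y)
O = 5370 (O = -90*(-45 - 44/3) = -90*(-179/3) = 5370)
((27758 + (13839 - 6754)) + 13526/28693)/((O/q(211))) = ((27758 + (13839 - 6754)) + 13526/28693)/((5370/(-282 + 6*211))) = ((27758 + 7085) + 13526*(1/28693))/((5370/(-282 + 1266))) = (34843 + 13526/28693)/((5370/984)) = 999763725/(28693*((5370*(1/984)))) = 999763725/(28693*(895/164)) = (999763725/28693)*(164/895) = 32792250180/5136047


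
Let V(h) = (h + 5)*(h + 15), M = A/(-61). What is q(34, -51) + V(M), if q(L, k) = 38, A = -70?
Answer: 510773/3721 ≈ 137.27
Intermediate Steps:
M = 70/61 (M = -70/(-61) = -70*(-1/61) = 70/61 ≈ 1.1475)
V(h) = (5 + h)*(15 + h)
q(34, -51) + V(M) = 38 + (75 + (70/61)² + 20*(70/61)) = 38 + (75 + 4900/3721 + 1400/61) = 38 + 369375/3721 = 510773/3721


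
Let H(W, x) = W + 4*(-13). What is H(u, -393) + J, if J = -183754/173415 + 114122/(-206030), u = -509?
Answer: -36548083214/64961259 ≈ -562.61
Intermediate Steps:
H(W, x) = -52 + W (H(W, x) = W - 52 = -52 + W)
J = -104816915/64961259 (J = -183754*1/173415 + 114122*(-1/206030) = -183754/173415 - 57061/103015 = -104816915/64961259 ≈ -1.6135)
H(u, -393) + J = (-52 - 509) - 104816915/64961259 = -561 - 104816915/64961259 = -36548083214/64961259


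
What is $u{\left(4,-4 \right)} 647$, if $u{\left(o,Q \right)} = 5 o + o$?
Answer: $15528$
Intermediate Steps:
$u{\left(o,Q \right)} = 6 o$
$u{\left(4,-4 \right)} 647 = 6 \cdot 4 \cdot 647 = 24 \cdot 647 = 15528$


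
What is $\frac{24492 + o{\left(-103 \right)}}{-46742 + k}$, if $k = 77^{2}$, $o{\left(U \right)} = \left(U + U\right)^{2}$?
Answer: $- \frac{66928}{40813} \approx -1.6399$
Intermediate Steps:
$o{\left(U \right)} = 4 U^{2}$ ($o{\left(U \right)} = \left(2 U\right)^{2} = 4 U^{2}$)
$k = 5929$
$\frac{24492 + o{\left(-103 \right)}}{-46742 + k} = \frac{24492 + 4 \left(-103\right)^{2}}{-46742 + 5929} = \frac{24492 + 4 \cdot 10609}{-40813} = \left(24492 + 42436\right) \left(- \frac{1}{40813}\right) = 66928 \left(- \frac{1}{40813}\right) = - \frac{66928}{40813}$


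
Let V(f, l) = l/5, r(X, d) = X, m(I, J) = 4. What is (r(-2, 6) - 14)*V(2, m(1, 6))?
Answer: -64/5 ≈ -12.800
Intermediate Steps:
V(f, l) = l/5 (V(f, l) = l*(1/5) = l/5)
(r(-2, 6) - 14)*V(2, m(1, 6)) = (-2 - 14)*((1/5)*4) = -16*4/5 = -64/5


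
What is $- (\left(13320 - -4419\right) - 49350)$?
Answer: $31611$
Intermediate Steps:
$- (\left(13320 - -4419\right) - 49350) = - (\left(13320 + 4419\right) - 49350) = - (17739 - 49350) = \left(-1\right) \left(-31611\right) = 31611$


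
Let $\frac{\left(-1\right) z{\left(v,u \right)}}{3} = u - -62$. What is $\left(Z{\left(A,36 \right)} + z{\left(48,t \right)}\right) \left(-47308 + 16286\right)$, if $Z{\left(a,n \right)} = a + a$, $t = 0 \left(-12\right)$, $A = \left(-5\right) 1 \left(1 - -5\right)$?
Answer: $7631412$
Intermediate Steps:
$A = -30$ ($A = - 5 \left(1 + 5\right) = \left(-5\right) 6 = -30$)
$t = 0$
$Z{\left(a,n \right)} = 2 a$
$z{\left(v,u \right)} = -186 - 3 u$ ($z{\left(v,u \right)} = - 3 \left(u - -62\right) = - 3 \left(u + 62\right) = - 3 \left(62 + u\right) = -186 - 3 u$)
$\left(Z{\left(A,36 \right)} + z{\left(48,t \right)}\right) \left(-47308 + 16286\right) = \left(2 \left(-30\right) - 186\right) \left(-47308 + 16286\right) = \left(-60 + \left(-186 + 0\right)\right) \left(-31022\right) = \left(-60 - 186\right) \left(-31022\right) = \left(-246\right) \left(-31022\right) = 7631412$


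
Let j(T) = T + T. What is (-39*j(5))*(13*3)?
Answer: -15210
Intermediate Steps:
j(T) = 2*T
(-39*j(5))*(13*3) = (-78*5)*(13*3) = -39*10*39 = -390*39 = -15210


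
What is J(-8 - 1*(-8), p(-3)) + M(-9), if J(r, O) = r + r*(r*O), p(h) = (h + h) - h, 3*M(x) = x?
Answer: -3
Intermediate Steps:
M(x) = x/3
p(h) = h (p(h) = 2*h - h = h)
J(r, O) = r + O*r**2 (J(r, O) = r + r*(O*r) = r + O*r**2)
J(-8 - 1*(-8), p(-3)) + M(-9) = (-8 - 1*(-8))*(1 - 3*(-8 - 1*(-8))) + (1/3)*(-9) = (-8 + 8)*(1 - 3*(-8 + 8)) - 3 = 0*(1 - 3*0) - 3 = 0*(1 + 0) - 3 = 0*1 - 3 = 0 - 3 = -3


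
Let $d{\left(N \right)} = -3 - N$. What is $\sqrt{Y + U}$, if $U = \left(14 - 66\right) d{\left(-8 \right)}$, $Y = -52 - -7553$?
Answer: $\sqrt{7241} \approx 85.094$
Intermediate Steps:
$Y = 7501$ ($Y = -52 + 7553 = 7501$)
$U = -260$ ($U = \left(14 - 66\right) \left(-3 - -8\right) = - 52 \left(-3 + 8\right) = \left(-52\right) 5 = -260$)
$\sqrt{Y + U} = \sqrt{7501 - 260} = \sqrt{7241}$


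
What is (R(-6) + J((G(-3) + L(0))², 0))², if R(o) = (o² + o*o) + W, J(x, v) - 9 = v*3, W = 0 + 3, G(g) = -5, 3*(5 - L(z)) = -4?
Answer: 7056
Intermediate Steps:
L(z) = 19/3 (L(z) = 5 - ⅓*(-4) = 5 + 4/3 = 19/3)
W = 3
J(x, v) = 9 + 3*v (J(x, v) = 9 + v*3 = 9 + 3*v)
R(o) = 3 + 2*o² (R(o) = (o² + o*o) + 3 = (o² + o²) + 3 = 2*o² + 3 = 3 + 2*o²)
(R(-6) + J((G(-3) + L(0))², 0))² = ((3 + 2*(-6)²) + (9 + 3*0))² = ((3 + 2*36) + (9 + 0))² = ((3 + 72) + 9)² = (75 + 9)² = 84² = 7056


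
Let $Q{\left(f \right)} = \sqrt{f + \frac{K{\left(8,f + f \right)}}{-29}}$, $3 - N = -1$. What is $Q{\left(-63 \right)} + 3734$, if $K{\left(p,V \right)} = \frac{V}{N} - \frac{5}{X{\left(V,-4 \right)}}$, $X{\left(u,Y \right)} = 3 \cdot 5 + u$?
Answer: $3734 + \frac{i \sqrt{2566257618}}{6438} \approx 3734.0 + 7.8686 i$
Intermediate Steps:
$N = 4$ ($N = 3 - -1 = 3 + 1 = 4$)
$X{\left(u,Y \right)} = 15 + u$
$K{\left(p,V \right)} = - \frac{5}{15 + V} + \frac{V}{4}$ ($K{\left(p,V \right)} = \frac{V}{4} - \frac{5}{15 + V} = - \frac{5}{15 + V} + \frac{V}{4}$)
$Q{\left(f \right)} = \sqrt{f - \frac{-20 + 2 f \left(15 + 2 f\right)}{116 \left(15 + 2 f\right)}}$ ($Q{\left(f \right)} = \sqrt{f + \frac{\frac{1}{4} \frac{1}{15 + \left(f + f\right)} \left(-20 + \left(f + f\right) \left(15 + \left(f + f\right)\right)\right)}{-29}} = \sqrt{f + \frac{-20 + 2 f \left(15 + 2 f\right)}{4 \left(15 + 2 f\right)} \left(- \frac{1}{29}\right)} = \sqrt{f - \frac{-20 + 2 f \left(15 + 2 f\right)}{116 \left(15 + 2 f\right)}}$)
$Q{\left(-63 \right)} + 3734 = \frac{\sqrt{58} \sqrt{\frac{10}{15 + 2 \left(-63\right)} + 57 \left(-63\right)}}{58} + 3734 = \frac{\sqrt{58} \sqrt{\frac{10}{15 - 126} - 3591}}{58} + 3734 = \frac{\sqrt{58} \sqrt{\frac{10}{-111} - 3591}}{58} + 3734 = \frac{\sqrt{58} \sqrt{10 \left(- \frac{1}{111}\right) - 3591}}{58} + 3734 = \frac{\sqrt{58} \sqrt{- \frac{10}{111} - 3591}}{58} + 3734 = \frac{\sqrt{58} \sqrt{- \frac{398611}{111}}}{58} + 3734 = \frac{\sqrt{58} \frac{i \sqrt{44245821}}{111}}{58} + 3734 = \frac{i \sqrt{2566257618}}{6438} + 3734 = 3734 + \frac{i \sqrt{2566257618}}{6438}$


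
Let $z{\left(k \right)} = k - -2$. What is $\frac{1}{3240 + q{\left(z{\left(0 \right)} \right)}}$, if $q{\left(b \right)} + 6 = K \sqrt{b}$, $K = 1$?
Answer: $\frac{1617}{5229377} - \frac{\sqrt{2}}{10458754} \approx 0.00030908$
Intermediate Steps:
$z{\left(k \right)} = 2 + k$ ($z{\left(k \right)} = k + 2 = 2 + k$)
$q{\left(b \right)} = -6 + \sqrt{b}$ ($q{\left(b \right)} = -6 + 1 \sqrt{b} = -6 + \sqrt{b}$)
$\frac{1}{3240 + q{\left(z{\left(0 \right)} \right)}} = \frac{1}{3240 - \left(6 - \sqrt{2 + 0}\right)} = \frac{1}{3240 - \left(6 - \sqrt{2}\right)} = \frac{1}{3234 + \sqrt{2}}$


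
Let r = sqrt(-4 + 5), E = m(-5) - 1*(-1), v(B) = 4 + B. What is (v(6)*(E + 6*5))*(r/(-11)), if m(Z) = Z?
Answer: -260/11 ≈ -23.636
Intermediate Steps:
E = -4 (E = -5 - 1*(-1) = -5 + 1 = -4)
r = 1 (r = sqrt(1) = 1)
(v(6)*(E + 6*5))*(r/(-11)) = ((4 + 6)*(-4 + 6*5))*(1/(-11)) = (10*(-4 + 30))*(1*(-1/11)) = (10*26)*(-1/11) = 260*(-1/11) = -260/11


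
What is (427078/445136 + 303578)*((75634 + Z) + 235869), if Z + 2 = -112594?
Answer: 13439541679305601/222568 ≈ 6.0384e+10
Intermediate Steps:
Z = -112596 (Z = -2 - 112594 = -112596)
(427078/445136 + 303578)*((75634 + Z) + 235869) = (427078/445136 + 303578)*((75634 - 112596) + 235869) = (427078*(1/445136) + 303578)*(-36962 + 235869) = (213539/222568 + 303578)*198907 = (67566961843/222568)*198907 = 13439541679305601/222568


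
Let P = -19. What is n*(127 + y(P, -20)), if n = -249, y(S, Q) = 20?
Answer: -36603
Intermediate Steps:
n*(127 + y(P, -20)) = -249*(127 + 20) = -249*147 = -36603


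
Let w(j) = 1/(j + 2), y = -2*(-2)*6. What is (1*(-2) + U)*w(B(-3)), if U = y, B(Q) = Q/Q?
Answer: 22/3 ≈ 7.3333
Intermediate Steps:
y = 24 (y = 4*6 = 24)
B(Q) = 1
U = 24
w(j) = 1/(2 + j)
(1*(-2) + U)*w(B(-3)) = (1*(-2) + 24)/(2 + 1) = (-2 + 24)/3 = 22*(⅓) = 22/3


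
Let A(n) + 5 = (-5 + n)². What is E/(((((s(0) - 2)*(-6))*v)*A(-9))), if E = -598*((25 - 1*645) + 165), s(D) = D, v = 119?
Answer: 19435/19482 ≈ 0.99759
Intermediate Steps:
A(n) = -5 + (-5 + n)²
E = 272090 (E = -598*((25 - 645) + 165) = -598*(-620 + 165) = -598*(-455) = 272090)
E/(((((s(0) - 2)*(-6))*v)*A(-9))) = 272090/(((((0 - 2)*(-6))*119)*(-5 + (-5 - 9)²))) = 272090/(((-2*(-6)*119)*(-5 + (-14)²))) = 272090/(((12*119)*(-5 + 196))) = 272090/((1428*191)) = 272090/272748 = 272090*(1/272748) = 19435/19482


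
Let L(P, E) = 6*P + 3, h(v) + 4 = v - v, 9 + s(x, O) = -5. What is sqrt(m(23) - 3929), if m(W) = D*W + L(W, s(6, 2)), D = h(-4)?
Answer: 2*I*sqrt(970) ≈ 62.29*I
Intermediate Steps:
s(x, O) = -14 (s(x, O) = -9 - 5 = -14)
h(v) = -4 (h(v) = -4 + (v - v) = -4 + 0 = -4)
D = -4
L(P, E) = 3 + 6*P
m(W) = 3 + 2*W (m(W) = -4*W + (3 + 6*W) = 3 + 2*W)
sqrt(m(23) - 3929) = sqrt((3 + 2*23) - 3929) = sqrt((3 + 46) - 3929) = sqrt(49 - 3929) = sqrt(-3880) = 2*I*sqrt(970)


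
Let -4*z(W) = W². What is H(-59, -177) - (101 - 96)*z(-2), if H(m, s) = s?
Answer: -172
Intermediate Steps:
z(W) = -W²/4
H(-59, -177) - (101 - 96)*z(-2) = -177 - (101 - 96)*(-¼*(-2)²) = -177 - 5*(-¼*4) = -177 - 5*(-1) = -177 - 1*(-5) = -177 + 5 = -172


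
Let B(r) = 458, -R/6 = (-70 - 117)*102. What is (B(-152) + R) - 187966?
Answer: -73064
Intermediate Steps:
R = 114444 (R = -6*(-70 - 117)*102 = -(-1122)*102 = -6*(-19074) = 114444)
(B(-152) + R) - 187966 = (458 + 114444) - 187966 = 114902 - 187966 = -73064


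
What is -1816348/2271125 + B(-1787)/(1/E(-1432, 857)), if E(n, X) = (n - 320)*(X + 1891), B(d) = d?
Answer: 19539633819619652/2271125 ≈ 8.6035e+9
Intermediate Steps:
E(n, X) = (-320 + n)*(1891 + X)
-1816348/2271125 + B(-1787)/(1/E(-1432, 857)) = -1816348/2271125 - 1787/(1/(-605120 - 320*857 + 1891*(-1432) + 857*(-1432))) = -1816348*1/2271125 - 1787/(1/(-605120 - 274240 - 2707912 - 1227224)) = -1816348/2271125 - 1787/(1/(-4814496)) = -1816348/2271125 - 1787/(-1/4814496) = -1816348/2271125 - 1787*(-4814496) = -1816348/2271125 + 8603504352 = 19539633819619652/2271125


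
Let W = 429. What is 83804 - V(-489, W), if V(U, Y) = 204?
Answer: 83600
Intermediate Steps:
83804 - V(-489, W) = 83804 - 1*204 = 83804 - 204 = 83600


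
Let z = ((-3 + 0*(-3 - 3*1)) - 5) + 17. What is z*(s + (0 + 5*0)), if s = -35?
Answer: -315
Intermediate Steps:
z = 9 (z = ((-3 + 0*(-3 - 3)) - 5) + 17 = ((-3 + 0*(-6)) - 5) + 17 = ((-3 + 0) - 5) + 17 = (-3 - 5) + 17 = -8 + 17 = 9)
z*(s + (0 + 5*0)) = 9*(-35 + (0 + 5*0)) = 9*(-35 + (0 + 0)) = 9*(-35 + 0) = 9*(-35) = -315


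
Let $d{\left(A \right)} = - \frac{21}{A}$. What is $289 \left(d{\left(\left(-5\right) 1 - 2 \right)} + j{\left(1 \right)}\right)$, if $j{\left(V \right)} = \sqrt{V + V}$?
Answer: $867 + 289 \sqrt{2} \approx 1275.7$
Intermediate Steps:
$j{\left(V \right)} = \sqrt{2} \sqrt{V}$ ($j{\left(V \right)} = \sqrt{2 V} = \sqrt{2} \sqrt{V}$)
$289 \left(d{\left(\left(-5\right) 1 - 2 \right)} + j{\left(1 \right)}\right) = 289 \left(- \frac{21}{\left(-5\right) 1 - 2} + \sqrt{2} \sqrt{1}\right) = 289 \left(- \frac{21}{-5 - 2} + \sqrt{2} \cdot 1\right) = 289 \left(- \frac{21}{-7} + \sqrt{2}\right) = 289 \left(\left(-21\right) \left(- \frac{1}{7}\right) + \sqrt{2}\right) = 289 \left(3 + \sqrt{2}\right) = 867 + 289 \sqrt{2}$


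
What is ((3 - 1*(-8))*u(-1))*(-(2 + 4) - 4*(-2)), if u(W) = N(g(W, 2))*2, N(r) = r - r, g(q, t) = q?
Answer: 0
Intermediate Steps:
N(r) = 0
u(W) = 0 (u(W) = 0*2 = 0)
((3 - 1*(-8))*u(-1))*(-(2 + 4) - 4*(-2)) = ((3 - 1*(-8))*0)*(-(2 + 4) - 4*(-2)) = ((3 + 8)*0)*(-1*6 + 8) = (11*0)*(-6 + 8) = 0*2 = 0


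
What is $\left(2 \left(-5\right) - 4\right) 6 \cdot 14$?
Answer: $-1176$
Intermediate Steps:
$\left(2 \left(-5\right) - 4\right) 6 \cdot 14 = \left(-10 - 4\right) 6 \cdot 14 = \left(-14\right) 6 \cdot 14 = \left(-84\right) 14 = -1176$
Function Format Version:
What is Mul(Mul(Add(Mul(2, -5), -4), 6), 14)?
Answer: -1176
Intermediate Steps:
Mul(Mul(Add(Mul(2, -5), -4), 6), 14) = Mul(Mul(Add(-10, -4), 6), 14) = Mul(Mul(-14, 6), 14) = Mul(-84, 14) = -1176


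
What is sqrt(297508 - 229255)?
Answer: sqrt(68253) ≈ 261.25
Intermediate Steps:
sqrt(297508 - 229255) = sqrt(68253)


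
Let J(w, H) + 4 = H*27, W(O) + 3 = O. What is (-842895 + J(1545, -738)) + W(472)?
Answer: -862356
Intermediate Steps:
W(O) = -3 + O
J(w, H) = -4 + 27*H (J(w, H) = -4 + H*27 = -4 + 27*H)
(-842895 + J(1545, -738)) + W(472) = (-842895 + (-4 + 27*(-738))) + (-3 + 472) = (-842895 + (-4 - 19926)) + 469 = (-842895 - 19930) + 469 = -862825 + 469 = -862356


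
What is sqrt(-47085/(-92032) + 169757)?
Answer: sqrt(22466051318342)/11504 ≈ 412.02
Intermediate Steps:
sqrt(-47085/(-92032) + 169757) = sqrt(-47085*(-1/92032) + 169757) = sqrt(47085/92032 + 169757) = sqrt(15623123309/92032) = sqrt(22466051318342)/11504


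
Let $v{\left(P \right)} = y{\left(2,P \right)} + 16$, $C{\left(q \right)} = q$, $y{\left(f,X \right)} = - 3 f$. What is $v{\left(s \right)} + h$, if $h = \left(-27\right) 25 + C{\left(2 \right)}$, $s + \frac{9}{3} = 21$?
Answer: $-663$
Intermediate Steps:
$s = 18$ ($s = -3 + 21 = 18$)
$v{\left(P \right)} = 10$ ($v{\left(P \right)} = \left(-3\right) 2 + 16 = -6 + 16 = 10$)
$h = -673$ ($h = \left(-27\right) 25 + 2 = -675 + 2 = -673$)
$v{\left(s \right)} + h = 10 - 673 = -663$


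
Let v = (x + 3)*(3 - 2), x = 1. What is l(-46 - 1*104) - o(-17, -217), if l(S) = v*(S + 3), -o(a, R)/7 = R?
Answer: -2107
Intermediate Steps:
o(a, R) = -7*R
v = 4 (v = (1 + 3)*(3 - 2) = 4*1 = 4)
l(S) = 12 + 4*S (l(S) = 4*(S + 3) = 4*(3 + S) = 12 + 4*S)
l(-46 - 1*104) - o(-17, -217) = (12 + 4*(-46 - 1*104)) - (-7)*(-217) = (12 + 4*(-46 - 104)) - 1*1519 = (12 + 4*(-150)) - 1519 = (12 - 600) - 1519 = -588 - 1519 = -2107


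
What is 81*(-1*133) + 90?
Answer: -10683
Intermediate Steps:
81*(-1*133) + 90 = 81*(-133) + 90 = -10773 + 90 = -10683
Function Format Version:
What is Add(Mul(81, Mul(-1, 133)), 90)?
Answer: -10683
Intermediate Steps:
Add(Mul(81, Mul(-1, 133)), 90) = Add(Mul(81, -133), 90) = Add(-10773, 90) = -10683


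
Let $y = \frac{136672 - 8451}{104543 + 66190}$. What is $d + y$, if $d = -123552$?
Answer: $- \frac{21094275395}{170733} \approx -1.2355 \cdot 10^{5}$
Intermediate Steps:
$y = \frac{128221}{170733} \approx 0.751$
$d + y = -123552 + \frac{128221}{170733} = - \frac{21094275395}{170733}$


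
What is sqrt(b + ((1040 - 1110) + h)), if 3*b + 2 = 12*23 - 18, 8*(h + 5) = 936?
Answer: sqrt(1146)/3 ≈ 11.284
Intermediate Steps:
h = 112 (h = -5 + (1/8)*936 = -5 + 117 = 112)
b = 256/3 (b = -2/3 + (12*23 - 18)/3 = -2/3 + (276 - 18)/3 = -2/3 + (1/3)*258 = -2/3 + 86 = 256/3 ≈ 85.333)
sqrt(b + ((1040 - 1110) + h)) = sqrt(256/3 + ((1040 - 1110) + 112)) = sqrt(256/3 + (-70 + 112)) = sqrt(256/3 + 42) = sqrt(382/3) = sqrt(1146)/3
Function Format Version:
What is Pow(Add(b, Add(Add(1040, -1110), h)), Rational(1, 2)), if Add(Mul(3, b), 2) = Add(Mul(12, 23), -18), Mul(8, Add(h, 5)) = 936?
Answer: Mul(Rational(1, 3), Pow(1146, Rational(1, 2))) ≈ 11.284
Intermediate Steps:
h = 112 (h = Add(-5, Mul(Rational(1, 8), 936)) = Add(-5, 117) = 112)
b = Rational(256, 3) (b = Add(Rational(-2, 3), Mul(Rational(1, 3), Add(Mul(12, 23), -18))) = Add(Rational(-2, 3), Mul(Rational(1, 3), Add(276, -18))) = Add(Rational(-2, 3), Mul(Rational(1, 3), 258)) = Add(Rational(-2, 3), 86) = Rational(256, 3) ≈ 85.333)
Pow(Add(b, Add(Add(1040, -1110), h)), Rational(1, 2)) = Pow(Add(Rational(256, 3), Add(Add(1040, -1110), 112)), Rational(1, 2)) = Pow(Add(Rational(256, 3), Add(-70, 112)), Rational(1, 2)) = Pow(Add(Rational(256, 3), 42), Rational(1, 2)) = Pow(Rational(382, 3), Rational(1, 2)) = Mul(Rational(1, 3), Pow(1146, Rational(1, 2)))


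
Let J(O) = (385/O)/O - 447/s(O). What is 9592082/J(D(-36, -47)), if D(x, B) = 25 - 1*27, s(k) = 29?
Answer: 1112681512/9377 ≈ 1.1866e+5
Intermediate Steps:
D(x, B) = -2 (D(x, B) = 25 - 27 = -2)
J(O) = -447/29 + 385/O**2 (J(O) = (385/O)/O - 447/29 = 385/O**2 - 447*1/29 = 385/O**2 - 447/29 = -447/29 + 385/O**2)
9592082/J(D(-36, -47)) = 9592082/(-447/29 + 385/(-2)**2) = 9592082/(-447/29 + 385*(1/4)) = 9592082/(-447/29 + 385/4) = 9592082/(9377/116) = 9592082*(116/9377) = 1112681512/9377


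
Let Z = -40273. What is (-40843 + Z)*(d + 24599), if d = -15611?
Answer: -729070608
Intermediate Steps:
(-40843 + Z)*(d + 24599) = (-40843 - 40273)*(-15611 + 24599) = -81116*8988 = -729070608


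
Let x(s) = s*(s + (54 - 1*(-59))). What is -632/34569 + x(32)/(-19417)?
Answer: -172671704/671226273 ≈ -0.25725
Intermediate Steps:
x(s) = s*(113 + s) (x(s) = s*(s + (54 + 59)) = s*(s + 113) = s*(113 + s))
-632/34569 + x(32)/(-19417) = -632/34569 + (32*(113 + 32))/(-19417) = -632*1/34569 + (32*145)*(-1/19417) = -632/34569 + 4640*(-1/19417) = -632/34569 - 4640/19417 = -172671704/671226273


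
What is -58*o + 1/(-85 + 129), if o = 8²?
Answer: -163327/44 ≈ -3712.0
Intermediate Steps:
o = 64
-58*o + 1/(-85 + 129) = -58*64 + 1/(-85 + 129) = -3712 + 1/44 = -163327/44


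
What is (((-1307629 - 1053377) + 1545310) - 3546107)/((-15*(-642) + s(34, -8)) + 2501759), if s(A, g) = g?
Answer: -4361803/2511381 ≈ -1.7368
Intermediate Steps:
(((-1307629 - 1053377) + 1545310) - 3546107)/((-15*(-642) + s(34, -8)) + 2501759) = (((-1307629 - 1053377) + 1545310) - 3546107)/((-15*(-642) - 8) + 2501759) = ((-2361006 + 1545310) - 3546107)/((9630 - 8) + 2501759) = (-815696 - 3546107)/(9622 + 2501759) = -4361803/2511381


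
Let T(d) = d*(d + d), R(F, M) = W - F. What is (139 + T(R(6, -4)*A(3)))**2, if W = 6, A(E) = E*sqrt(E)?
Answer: 19321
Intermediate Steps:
A(E) = E**(3/2)
R(F, M) = 6 - F
T(d) = 2*d**2 (T(d) = d*(2*d) = 2*d**2)
(139 + T(R(6, -4)*A(3)))**2 = (139 + 2*((6 - 1*6)*3**(3/2))**2)**2 = (139 + 2*((6 - 6)*(3*sqrt(3)))**2)**2 = (139 + 2*(0*(3*sqrt(3)))**2)**2 = (139 + 2*0**2)**2 = (139 + 2*0)**2 = (139 + 0)**2 = 139**2 = 19321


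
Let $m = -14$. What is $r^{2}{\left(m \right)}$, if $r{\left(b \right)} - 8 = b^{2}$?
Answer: $41616$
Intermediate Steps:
$r{\left(b \right)} = 8 + b^{2}$
$r^{2}{\left(m \right)} = \left(8 + \left(-14\right)^{2}\right)^{2} = \left(8 + 196\right)^{2} = 204^{2} = 41616$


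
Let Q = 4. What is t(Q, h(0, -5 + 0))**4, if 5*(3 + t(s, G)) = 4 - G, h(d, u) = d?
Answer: 14641/625 ≈ 23.426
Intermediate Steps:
t(s, G) = -11/5 - G/5 (t(s, G) = -3 + (4 - G)/5 = -3 + (4/5 - G/5) = -11/5 - G/5)
t(Q, h(0, -5 + 0))**4 = (-11/5 - 1/5*0)**4 = (-11/5 + 0)**4 = (-11/5)**4 = 14641/625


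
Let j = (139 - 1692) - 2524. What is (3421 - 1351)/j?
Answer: -230/453 ≈ -0.50773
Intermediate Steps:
j = -4077 (j = -1553 - 2524 = -4077)
(3421 - 1351)/j = (3421 - 1351)/(-4077) = 2070*(-1/4077) = -230/453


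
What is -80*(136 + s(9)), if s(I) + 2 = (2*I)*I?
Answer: -23680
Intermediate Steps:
s(I) = -2 + 2*I**2 (s(I) = -2 + (2*I)*I = -2 + 2*I**2)
-80*(136 + s(9)) = -80*(136 + (-2 + 2*9**2)) = -80*(136 + (-2 + 2*81)) = -80*(136 + (-2 + 162)) = -80*(136 + 160) = -80*296 = -23680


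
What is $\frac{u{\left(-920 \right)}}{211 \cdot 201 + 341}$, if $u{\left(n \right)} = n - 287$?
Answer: $- \frac{1207}{42752} \approx -0.028233$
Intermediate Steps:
$u{\left(n \right)} = -287 + n$ ($u{\left(n \right)} = n - 287 = -287 + n$)
$\frac{u{\left(-920 \right)}}{211 \cdot 201 + 341} = \frac{-287 - 920}{211 \cdot 201 + 341} = - \frac{1207}{42411 + 341} = - \frac{1207}{42752}$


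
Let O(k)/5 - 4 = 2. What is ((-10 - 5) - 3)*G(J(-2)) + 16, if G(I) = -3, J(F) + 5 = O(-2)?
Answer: 70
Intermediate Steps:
O(k) = 30 (O(k) = 20 + 5*2 = 20 + 10 = 30)
J(F) = 25 (J(F) = -5 + 30 = 25)
((-10 - 5) - 3)*G(J(-2)) + 16 = ((-10 - 5) - 3)*(-3) + 16 = (-15 - 3)*(-3) + 16 = -18*(-3) + 16 = 54 + 16 = 70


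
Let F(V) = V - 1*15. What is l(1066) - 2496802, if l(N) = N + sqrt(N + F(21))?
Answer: -2495736 + 4*sqrt(67) ≈ -2.4957e+6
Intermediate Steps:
F(V) = -15 + V (F(V) = V - 15 = -15 + V)
l(N) = N + sqrt(6 + N) (l(N) = N + sqrt(N + (-15 + 21)) = N + sqrt(N + 6) = N + sqrt(6 + N))
l(1066) - 2496802 = (1066 + sqrt(6 + 1066)) - 2496802 = (1066 + sqrt(1072)) - 2496802 = (1066 + 4*sqrt(67)) - 2496802 = -2495736 + 4*sqrt(67)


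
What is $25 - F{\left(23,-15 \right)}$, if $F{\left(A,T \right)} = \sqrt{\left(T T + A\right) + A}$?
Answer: $25 - \sqrt{271} \approx 8.5379$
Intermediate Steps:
$F{\left(A,T \right)} = \sqrt{T^{2} + 2 A}$ ($F{\left(A,T \right)} = \sqrt{\left(T^{2} + A\right) + A} = \sqrt{\left(A + T^{2}\right) + A} = \sqrt{T^{2} + 2 A}$)
$25 - F{\left(23,-15 \right)} = 25 - \sqrt{\left(-15\right)^{2} + 2 \cdot 23} = 25 - \sqrt{225 + 46} = 25 - \sqrt{271}$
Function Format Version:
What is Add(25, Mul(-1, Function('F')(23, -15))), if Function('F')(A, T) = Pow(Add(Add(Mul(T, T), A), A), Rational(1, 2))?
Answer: Add(25, Mul(-1, Pow(271, Rational(1, 2)))) ≈ 8.5379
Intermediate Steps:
Function('F')(A, T) = Pow(Add(Pow(T, 2), Mul(2, A)), Rational(1, 2)) (Function('F')(A, T) = Pow(Add(Add(Pow(T, 2), A), A), Rational(1, 2)) = Pow(Add(Add(A, Pow(T, 2)), A), Rational(1, 2)) = Pow(Add(Pow(T, 2), Mul(2, A)), Rational(1, 2)))
Add(25, Mul(-1, Function('F')(23, -15))) = Add(25, Mul(-1, Pow(Add(Pow(-15, 2), Mul(2, 23)), Rational(1, 2)))) = Add(25, Mul(-1, Pow(Add(225, 46), Rational(1, 2)))) = Add(25, Mul(-1, Pow(271, Rational(1, 2))))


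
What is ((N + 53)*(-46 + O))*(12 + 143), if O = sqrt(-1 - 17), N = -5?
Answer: -342240 + 22320*I*sqrt(2) ≈ -3.4224e+5 + 31565.0*I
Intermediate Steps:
O = 3*I*sqrt(2) (O = sqrt(-18) = 3*I*sqrt(2) ≈ 4.2426*I)
((N + 53)*(-46 + O))*(12 + 143) = ((-5 + 53)*(-46 + 3*I*sqrt(2)))*(12 + 143) = (48*(-46 + 3*I*sqrt(2)))*155 = (-2208 + 144*I*sqrt(2))*155 = -342240 + 22320*I*sqrt(2)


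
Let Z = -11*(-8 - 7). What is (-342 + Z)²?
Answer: 31329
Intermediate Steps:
Z = 165 (Z = -11*(-15) = 165)
(-342 + Z)² = (-342 + 165)² = (-177)² = 31329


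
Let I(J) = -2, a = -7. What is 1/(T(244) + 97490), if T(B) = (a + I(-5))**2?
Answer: 1/97571 ≈ 1.0249e-5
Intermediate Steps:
T(B) = 81 (T(B) = (-7 - 2)**2 = (-9)**2 = 81)
1/(T(244) + 97490) = 1/(81 + 97490) = 1/97571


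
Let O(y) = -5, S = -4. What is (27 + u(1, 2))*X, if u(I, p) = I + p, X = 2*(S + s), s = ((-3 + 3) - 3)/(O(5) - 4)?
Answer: -220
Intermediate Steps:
s = 1/3 (s = ((-3 + 3) - 3)/(-5 - 4) = (0 - 3)/(-9) = -3*(-1/9) = 1/3 ≈ 0.33333)
X = -22/3 (X = 2*(-4 + 1/3) = 2*(-11/3) = -22/3 ≈ -7.3333)
(27 + u(1, 2))*X = (27 + (1 + 2))*(-22/3) = (27 + 3)*(-22/3) = 30*(-22/3) = -220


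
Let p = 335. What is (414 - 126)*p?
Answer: 96480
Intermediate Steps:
(414 - 126)*p = (414 - 126)*335 = 288*335 = 96480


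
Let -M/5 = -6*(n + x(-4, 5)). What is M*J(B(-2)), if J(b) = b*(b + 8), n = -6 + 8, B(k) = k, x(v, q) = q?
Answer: -2520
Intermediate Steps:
n = 2
M = 210 (M = -(-30)*(2 + 5) = -(-30)*7 = -5*(-42) = 210)
J(b) = b*(8 + b)
M*J(B(-2)) = 210*(-2*(8 - 2)) = 210*(-2*6) = 210*(-12) = -2520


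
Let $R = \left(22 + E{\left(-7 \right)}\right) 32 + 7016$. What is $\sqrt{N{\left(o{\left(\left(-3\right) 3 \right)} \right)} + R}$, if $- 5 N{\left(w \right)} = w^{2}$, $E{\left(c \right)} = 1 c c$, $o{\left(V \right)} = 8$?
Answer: $\frac{2 \sqrt{57970}}{5} \approx 96.308$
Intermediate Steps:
$E{\left(c \right)} = c^{2}$ ($E{\left(c \right)} = c c = c^{2}$)
$N{\left(w \right)} = - \frac{w^{2}}{5}$
$R = 9288$ ($R = \left(22 + \left(-7\right)^{2}\right) 32 + 7016 = \left(22 + 49\right) 32 + 7016 = 71 \cdot 32 + 7016 = 2272 + 7016 = 9288$)
$\sqrt{N{\left(o{\left(\left(-3\right) 3 \right)} \right)} + R} = \sqrt{- \frac{8^{2}}{5} + 9288} = \sqrt{\left(- \frac{1}{5}\right) 64 + 9288} = \sqrt{- \frac{64}{5} + 9288} = \sqrt{\frac{46376}{5}} = \frac{2 \sqrt{57970}}{5}$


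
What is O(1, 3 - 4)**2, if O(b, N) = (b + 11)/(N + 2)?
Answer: 144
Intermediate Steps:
O(b, N) = (11 + b)/(2 + N)
O(1, 3 - 4)**2 = ((11 + 1)/(2 + (3 - 4)))**2 = (12/(2 - 1))**2 = (12/1)**2 = (1*12)**2 = 12**2 = 144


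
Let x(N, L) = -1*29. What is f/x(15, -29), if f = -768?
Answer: 768/29 ≈ 26.483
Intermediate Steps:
x(N, L) = -29
f/x(15, -29) = -768/(-29) = -768*(-1/29) = 768/29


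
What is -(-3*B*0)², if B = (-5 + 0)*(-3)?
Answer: 0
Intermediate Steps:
B = 15 (B = -5*(-3) = 15)
-(-3*B*0)² = -(-3*15*0)² = -(-45*0)² = -1*0² = -1*0 = 0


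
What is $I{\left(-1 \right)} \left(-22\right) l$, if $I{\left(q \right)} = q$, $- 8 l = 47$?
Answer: $- \frac{517}{4} \approx -129.25$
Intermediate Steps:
$l = - \frac{47}{8}$ ($l = \left(- \frac{1}{8}\right) 47 = - \frac{47}{8} \approx -5.875$)
$I{\left(-1 \right)} \left(-22\right) l = \left(-1\right) \left(-22\right) \left(- \frac{47}{8}\right) = 22 \left(- \frac{47}{8}\right) = - \frac{517}{4}$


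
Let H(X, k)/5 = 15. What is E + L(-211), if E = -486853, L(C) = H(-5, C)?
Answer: -486778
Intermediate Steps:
H(X, k) = 75 (H(X, k) = 5*15 = 75)
L(C) = 75
E + L(-211) = -486853 + 75 = -486778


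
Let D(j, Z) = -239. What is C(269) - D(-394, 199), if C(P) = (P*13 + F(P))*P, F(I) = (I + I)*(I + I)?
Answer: 78801368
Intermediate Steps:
F(I) = 4*I**2 (F(I) = (2*I)*(2*I) = 4*I**2)
C(P) = P*(4*P**2 + 13*P) (C(P) = (P*13 + 4*P**2)*P = (13*P + 4*P**2)*P = (4*P**2 + 13*P)*P = P*(4*P**2 + 13*P))
C(269) - D(-394, 199) = 269**2*(13 + 4*269) - 1*(-239) = 72361*(13 + 1076) + 239 = 72361*1089 + 239 = 78801129 + 239 = 78801368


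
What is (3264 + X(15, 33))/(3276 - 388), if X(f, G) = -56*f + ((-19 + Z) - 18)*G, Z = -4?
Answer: 1071/2888 ≈ 0.37084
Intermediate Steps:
X(f, G) = -56*f - 41*G (X(f, G) = -56*f + ((-19 - 4) - 18)*G = -56*f + (-23 - 18)*G = -56*f - 41*G)
(3264 + X(15, 33))/(3276 - 388) = (3264 + (-56*15 - 41*33))/(3276 - 388) = (3264 + (-840 - 1353))/2888 = (3264 - 2193)*(1/2888) = 1071*(1/2888) = 1071/2888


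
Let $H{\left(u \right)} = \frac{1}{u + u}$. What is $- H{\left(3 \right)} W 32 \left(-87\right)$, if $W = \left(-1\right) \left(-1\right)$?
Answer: $464$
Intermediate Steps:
$W = 1$
$H{\left(u \right)} = \frac{1}{2 u}$
$- H{\left(3 \right)} W 32 \left(-87\right) = - \frac{1}{2 \cdot 3} \cdot 1 \cdot 32 \left(-87\right) = - \frac{1}{2} \cdot \frac{1}{3} \cdot 32 \left(-87\right) = - \frac{1}{6} \cdot 32 \left(-87\right) = - \frac{16 \left(-87\right)}{3} = \left(-1\right) \left(-464\right) = 464$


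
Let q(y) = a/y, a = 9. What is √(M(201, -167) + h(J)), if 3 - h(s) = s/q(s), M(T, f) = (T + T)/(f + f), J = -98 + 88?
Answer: 20*I*√5845/501 ≈ 3.052*I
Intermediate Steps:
q(y) = 9/y
J = -10
M(T, f) = T/f (M(T, f) = (2*T)/((2*f)) = (2*T)*(1/(2*f)) = T/f)
h(s) = 3 - s²/9 (h(s) = 3 - s/(9/s) = 3 - s*s/9 = 3 - s²/9)
√(M(201, -167) + h(J)) = √(201/(-167) + (3 - ⅑*(-10)²)) = √(201*(-1/167) + (3 - ⅑*100)) = √(-201/167 + (3 - 100/9)) = √(-201/167 - 73/9) = √(-14000/1503) = 20*I*√5845/501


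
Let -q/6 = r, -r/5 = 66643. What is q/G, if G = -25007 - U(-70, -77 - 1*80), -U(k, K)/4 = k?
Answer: -666430/8429 ≈ -79.064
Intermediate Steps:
U(k, K) = -4*k
r = -333215 (r = -5*66643 = -333215)
q = 1999290 (q = -6*(-333215) = 1999290)
G = -25287 (G = -25007 - (-4)*(-70) = -25007 - 1*280 = -25007 - 280 = -25287)
q/G = 1999290/(-25287) = 1999290*(-1/25287) = -666430/8429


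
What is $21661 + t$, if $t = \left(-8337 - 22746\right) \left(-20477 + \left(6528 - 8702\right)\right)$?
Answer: $704082694$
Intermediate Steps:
$t = 704061033$ ($t = - 31083 \left(-20477 - 2174\right) = \left(-31083\right) \left(-22651\right) = 704061033$)
$21661 + t = 21661 + 704061033 = 704082694$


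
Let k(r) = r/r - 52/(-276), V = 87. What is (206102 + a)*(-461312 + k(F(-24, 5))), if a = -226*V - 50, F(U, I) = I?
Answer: -1977625609980/23 ≈ -8.5984e+10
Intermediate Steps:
k(r) = 82/69 (k(r) = 1 - 52*(-1/276) = 1 + 13/69 = 82/69)
a = -19712 (a = -226*87 - 50 = -19662 - 50 = -19712)
(206102 + a)*(-461312 + k(F(-24, 5))) = (206102 - 19712)*(-461312 + 82/69) = 186390*(-31830446/69) = -1977625609980/23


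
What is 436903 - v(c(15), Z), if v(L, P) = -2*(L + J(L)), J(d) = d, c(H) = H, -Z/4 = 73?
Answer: 436963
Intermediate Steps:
Z = -292 (Z = -4*73 = -292)
v(L, P) = -4*L (v(L, P) = -2*(L + L) = -4*L)
436903 - v(c(15), Z) = 436903 - (-4)*15 = 436903 - 1*(-60) = 436903 + 60 = 436963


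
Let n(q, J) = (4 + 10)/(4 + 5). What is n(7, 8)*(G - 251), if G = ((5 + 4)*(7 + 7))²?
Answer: 218750/9 ≈ 24306.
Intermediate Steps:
n(q, J) = 14/9
G = 15876 (G = (9*14)² = 126² = 15876)
n(7, 8)*(G - 251) = 14*(15876 - 251)/9 = (14/9)*15625 = 218750/9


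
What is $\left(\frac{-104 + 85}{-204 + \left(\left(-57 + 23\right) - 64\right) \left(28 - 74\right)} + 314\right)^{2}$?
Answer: $\frac{1826381964969}{18524416} \approx 98593.0$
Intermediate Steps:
$\left(\frac{-104 + 85}{-204 + \left(\left(-57 + 23\right) - 64\right) \left(28 - 74\right)} + 314\right)^{2} = \left(- \frac{19}{-204 + \left(-34 - 64\right) \left(-46\right)} + 314\right)^{2} = \left(- \frac{19}{-204 - -4508} + 314\right)^{2} = \left(- \frac{19}{-204 + 4508} + 314\right)^{2} = \left(- \frac{19}{4304} + 314\right)^{2} = \left(\frac{1351437}{4304}\right)^{2} = \frac{1826381964969}{18524416}$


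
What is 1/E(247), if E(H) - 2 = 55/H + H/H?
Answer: 247/796 ≈ 0.31030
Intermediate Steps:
E(H) = 3 + 55/H (E(H) = 2 + (55/H + H/H) = 2 + (55/H + 1) = 2 + (1 + 55/H) = 3 + 55/H)
1/E(247) = 1/(3 + 55/247) = 1/(796/247) = 247/796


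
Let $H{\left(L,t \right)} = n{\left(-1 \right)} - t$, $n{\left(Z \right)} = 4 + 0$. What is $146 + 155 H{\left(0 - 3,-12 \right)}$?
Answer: $2626$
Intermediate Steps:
$n{\left(Z \right)} = 4$
$H{\left(L,t \right)} = 4 - t$
$146 + 155 H{\left(0 - 3,-12 \right)} = 146 + 155 \left(4 - -12\right) = 146 + 155 \left(4 + 12\right) = 146 + 155 \cdot 16 = 146 + 2480 = 2626$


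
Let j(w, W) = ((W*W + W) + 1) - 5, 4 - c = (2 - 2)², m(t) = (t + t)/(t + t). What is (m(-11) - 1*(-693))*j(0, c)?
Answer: 11104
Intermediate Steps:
m(t) = 1 (m(t) = (2*t)/((2*t)) = (2*t)*(1/(2*t)) = 1)
c = 4 (c = 4 - (2 - 2)² = 4 - 1*0² = 4 - 1*0 = 4 + 0 = 4)
j(w, W) = -4 + W + W² (j(w, W) = ((W² + W) + 1) - 5 = ((W + W²) + 1) - 5 = (1 + W + W²) - 5 = -4 + W + W²)
(m(-11) - 1*(-693))*j(0, c) = (1 - 1*(-693))*(-4 + 4 + 4²) = (1 + 693)*(-4 + 4 + 16) = 694*16 = 11104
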